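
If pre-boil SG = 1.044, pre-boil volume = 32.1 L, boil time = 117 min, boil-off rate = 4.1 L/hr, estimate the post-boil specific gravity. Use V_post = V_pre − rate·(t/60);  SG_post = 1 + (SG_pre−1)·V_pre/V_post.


V_post = 32.1 − 4.1·(117/60) = 24.1050
SG_post = 1 + (1.044 − 1)·32.1/24.1050

1.0586


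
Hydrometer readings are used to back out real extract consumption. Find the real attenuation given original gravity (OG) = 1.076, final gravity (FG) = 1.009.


AA = (OG−FG)/(OG−1)·100;  RA = AA·0.8192
AA = (1.076 − 1.009)/(1.076 − 1)·100 = 88.1579
RA = 88.1579·0.8192

72.2189 %


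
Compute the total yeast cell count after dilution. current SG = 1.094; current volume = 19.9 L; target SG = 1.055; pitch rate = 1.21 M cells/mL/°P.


V_w = V·((SG_c−1)/(SG_t−1)−1);  °P = 259 − 259/SG_t;  cells = rate·(V+V_w)·°P
V_w = 19.9·((1.094−1)/(1.055−1)−1) = 14.1109
V_final = 19.9 + 14.1109 = 34.0109
°P = 259 − 259/1.055 = 13.5024
cells = 1.21·34.0109·13.5024

555.6657 billion cells


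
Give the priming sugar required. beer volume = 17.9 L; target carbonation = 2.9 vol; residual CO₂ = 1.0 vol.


sugar = (target − residual)·4.0·V
sugar = (2.9 − 1.0)·4.0·17.9

136.0400 g


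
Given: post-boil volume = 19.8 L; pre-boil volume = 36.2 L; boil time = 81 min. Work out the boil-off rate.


rate = (V_pre − V_post) / (t_min/60)
rate = (36.2 − 19.8) / (81/60)

12.1481 L/hr


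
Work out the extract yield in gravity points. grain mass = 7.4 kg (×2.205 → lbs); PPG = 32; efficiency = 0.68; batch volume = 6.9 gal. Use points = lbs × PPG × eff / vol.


lbs = 7.4 × 2.205 = 16.3170
points = 16.3170 × 32 × 0.68 / 6.9

51.4577 points


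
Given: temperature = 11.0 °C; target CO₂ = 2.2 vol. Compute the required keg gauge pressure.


psi = vols/(0.01821 + 0.09011·e^(−0.04·T)) − 14.695
psi = 2.2/(0.01821 + 0.09011·e^(−0.04·11.0)) − 14.695

14.1597 psi


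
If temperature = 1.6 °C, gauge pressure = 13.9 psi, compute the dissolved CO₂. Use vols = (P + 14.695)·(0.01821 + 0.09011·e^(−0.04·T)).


vols = (13.9 + 14.695)·(0.01821 + 0.09011·e^(−0.04·1.6))

2.9377 volumes


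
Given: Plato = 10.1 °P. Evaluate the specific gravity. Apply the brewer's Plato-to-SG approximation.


SG = 259/(259 − P)
SG = 259/(259 − 10.1)

1.0406


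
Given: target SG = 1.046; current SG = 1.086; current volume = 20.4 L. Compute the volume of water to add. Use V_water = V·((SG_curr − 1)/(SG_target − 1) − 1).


V_water = 20.4·((1.086 − 1)/(1.046 − 1) − 1)

17.7391 L


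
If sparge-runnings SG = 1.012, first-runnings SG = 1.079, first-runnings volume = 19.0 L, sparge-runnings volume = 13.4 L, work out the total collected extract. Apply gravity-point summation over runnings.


total = Σ (SG_i − 1)·1000·V_i
first = (1.079 − 1)·1000·19.0 = 1501.0000
sparge = (1.012 − 1)·1000·13.4 = 160.8000
total = 1501.0000 + 160.8000

1661.8000 gravity·L


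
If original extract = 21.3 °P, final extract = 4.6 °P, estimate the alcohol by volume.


SG = 259/(259 − P);  ABV = (OG − FG)·131.25
OG = 259/(259 − 21.3) = 1.0896
FG = 259/(259 − 4.6) = 1.0181
ABV = (1.0896 − 1.0181)·131.25

9.3879 % ABV


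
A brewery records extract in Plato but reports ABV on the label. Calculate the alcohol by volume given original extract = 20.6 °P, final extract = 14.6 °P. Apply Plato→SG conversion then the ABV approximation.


SG = 259/(259 − P);  ABV = (OG − FG)·131.25
OG = 259/(259 − 20.6) = 1.0864
FG = 259/(259 − 14.6) = 1.0597
ABV = (1.0864 − 1.0597)·131.25

3.5006 % ABV


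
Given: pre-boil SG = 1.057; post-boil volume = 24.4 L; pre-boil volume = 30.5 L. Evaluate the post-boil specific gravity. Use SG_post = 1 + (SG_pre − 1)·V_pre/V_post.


pts_pre = (1.057 − 1)·1000 = 57.0000
pts_post = 57.0000·30.5/24.4 = 71.2500
SG_post = 1 + 71.2500/1000

1.0713


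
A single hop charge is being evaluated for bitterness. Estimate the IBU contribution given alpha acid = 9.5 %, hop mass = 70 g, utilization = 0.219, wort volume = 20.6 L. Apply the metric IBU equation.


IBU = (α/100)·mass·U·1000 / V
IBU = (9.5/100)·70·0.219·1000 / 20.6

70.6966 IBU


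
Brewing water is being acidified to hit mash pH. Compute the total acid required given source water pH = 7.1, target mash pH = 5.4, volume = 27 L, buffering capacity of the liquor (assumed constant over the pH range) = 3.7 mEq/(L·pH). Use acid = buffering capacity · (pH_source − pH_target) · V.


acid = 3.7 · (7.1 − 5.4) · 27

169.8300 mEq


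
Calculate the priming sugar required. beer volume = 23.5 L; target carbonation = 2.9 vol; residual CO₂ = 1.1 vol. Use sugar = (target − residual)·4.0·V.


sugar = (2.9 − 1.1)·4.0·23.5

169.2000 g


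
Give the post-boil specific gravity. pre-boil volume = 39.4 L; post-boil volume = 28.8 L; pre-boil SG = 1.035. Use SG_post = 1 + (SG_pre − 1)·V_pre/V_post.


pts_pre = (1.035 − 1)·1000 = 35.0000
pts_post = 35.0000·39.4/28.8 = 47.8819
SG_post = 1 + 47.8819/1000

1.0479


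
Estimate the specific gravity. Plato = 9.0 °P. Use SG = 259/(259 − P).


SG = 259/(259 − 9.0)

1.0360


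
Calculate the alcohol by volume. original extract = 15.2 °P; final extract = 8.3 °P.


SG = 259/(259 − P);  ABV = (OG − FG)·131.25
OG = 259/(259 − 15.2) = 1.0623
FG = 259/(259 − 8.3) = 1.0331
ABV = (1.0623 − 1.0331)·131.25

3.8376 % ABV


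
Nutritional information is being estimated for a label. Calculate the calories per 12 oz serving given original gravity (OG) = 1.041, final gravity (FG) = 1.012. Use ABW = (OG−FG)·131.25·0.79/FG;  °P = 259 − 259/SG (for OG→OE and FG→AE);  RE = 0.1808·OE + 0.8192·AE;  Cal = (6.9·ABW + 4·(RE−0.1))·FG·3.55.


ABW = (1.041 − 1.012)·131.25·0.79/1.012 = 2.9713
OE = 259 − 259/1.041 = 10.2008 °P
AE = 259 − 259/1.012 = 3.0711 °P
RE = 0.1808·10.2008 + 0.8192·3.0711 = 4.3602 °P
Cal = (6.9·2.9713 + 4·(4.3602−0.1))·1.012·3.55

134.8755 kcal


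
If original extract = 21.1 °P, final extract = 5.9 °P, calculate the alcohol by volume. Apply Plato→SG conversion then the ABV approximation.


SG = 259/(259 − P);  ABV = (OG − FG)·131.25
OG = 259/(259 − 21.1) = 1.0887
FG = 259/(259 − 5.9) = 1.0233
ABV = (1.0887 − 1.0233)·131.25

8.5814 % ABV


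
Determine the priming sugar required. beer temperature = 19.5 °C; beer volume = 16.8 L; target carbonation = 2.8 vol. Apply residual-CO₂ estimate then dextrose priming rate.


residual = 14.695·(0.01821 + 0.09011·e^(−0.04·T));  sugar = (target − residual)·4.0·V
residual = 14.695·(0.01821 + 0.09011·e^(−0.04·19.5)) = 0.8746
sugar = (2.8 − 0.8746)·4.0·16.8

129.3868 g


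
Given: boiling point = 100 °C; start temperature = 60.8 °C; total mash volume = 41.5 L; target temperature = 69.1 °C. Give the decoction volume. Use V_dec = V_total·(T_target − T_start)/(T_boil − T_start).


V_dec = 41.5·(69.1 − 60.8)/(100 − 60.8)

8.7870 L


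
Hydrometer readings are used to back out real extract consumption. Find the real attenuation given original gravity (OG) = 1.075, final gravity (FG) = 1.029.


AA = (OG−FG)/(OG−1)·100;  RA = AA·0.8192
AA = (1.075 − 1.029)/(1.075 − 1)·100 = 61.3333
RA = 61.3333·0.8192

50.2443 %


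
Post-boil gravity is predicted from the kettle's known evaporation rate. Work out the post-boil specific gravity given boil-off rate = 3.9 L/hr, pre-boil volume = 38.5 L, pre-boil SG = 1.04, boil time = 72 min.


V_post = V_pre − rate·(t/60);  SG_post = 1 + (SG_pre−1)·V_pre/V_post
V_post = 38.5 − 3.9·(72/60) = 33.8200
SG_post = 1 + (1.04 − 1)·38.5/33.8200

1.0455


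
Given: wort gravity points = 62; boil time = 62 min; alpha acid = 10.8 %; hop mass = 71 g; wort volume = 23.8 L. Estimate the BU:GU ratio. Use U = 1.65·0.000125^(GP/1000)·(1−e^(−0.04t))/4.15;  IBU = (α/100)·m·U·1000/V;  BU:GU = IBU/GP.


U = 1.65·0.000125^(62/1000)·(1−e^(−0.04·62))/4.15 = 0.2087
IBU = (10.8/100)·71·0.2087·1000/23.8 = 67.2305
BU:GU = 67.2305/62

1.0844


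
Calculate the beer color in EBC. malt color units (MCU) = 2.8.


SRM = 1.4922·MCU^0.6859;  EBC = SRM·1.97
SRM = 1.4922·2.8^0.6859 = 3.0237
EBC = 3.0237·1.97

5.9566 EBC


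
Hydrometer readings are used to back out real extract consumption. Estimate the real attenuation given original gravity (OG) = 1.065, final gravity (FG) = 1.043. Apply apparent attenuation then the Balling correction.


AA = (OG−FG)/(OG−1)·100;  RA = AA·0.8192
AA = (1.065 − 1.043)/(1.065 − 1)·100 = 33.8462
RA = 33.8462·0.8192

27.7268 %


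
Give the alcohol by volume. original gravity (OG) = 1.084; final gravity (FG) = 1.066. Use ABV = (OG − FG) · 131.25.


ABV = (1.084 − 1.066) · 131.25

2.3625 % ABV


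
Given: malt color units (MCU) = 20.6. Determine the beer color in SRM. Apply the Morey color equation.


SRM = 1.4922 · MCU^0.6859
SRM = 1.4922 · 20.6^0.6859

11.8853 SRM


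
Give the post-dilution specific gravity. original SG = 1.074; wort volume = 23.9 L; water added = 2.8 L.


SG_new = 1 + (SG_old − 1)·V_old/(V_old + V_water)
pts = (1.074 − 1)·1000·23.9/(23.9 + 2.8) = 66.2397
SG_new = 1 + 66.2397/1000

1.0662


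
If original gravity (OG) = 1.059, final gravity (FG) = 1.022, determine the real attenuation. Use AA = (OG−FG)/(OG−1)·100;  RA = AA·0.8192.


AA = (1.059 − 1.022)/(1.059 − 1)·100 = 62.7119
RA = 62.7119·0.8192

51.3736 %


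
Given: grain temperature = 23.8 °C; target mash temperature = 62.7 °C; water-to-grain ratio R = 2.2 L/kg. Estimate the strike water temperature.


T_strike = (0.41/R)·(T_mash − T_grain) + T_mash
T_strike = (0.41/2.2)·(62.7 − 23.8) + 62.7

69.9495 °C


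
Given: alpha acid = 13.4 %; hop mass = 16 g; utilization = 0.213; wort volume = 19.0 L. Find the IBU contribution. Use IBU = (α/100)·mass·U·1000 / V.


IBU = (13.4/100)·16·0.213·1000 / 19.0

24.0354 IBU


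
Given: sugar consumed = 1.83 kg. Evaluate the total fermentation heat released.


Q = m_sugar · 590 kJ/kg
Q = 1.83 · 590

1079.7000 kJ


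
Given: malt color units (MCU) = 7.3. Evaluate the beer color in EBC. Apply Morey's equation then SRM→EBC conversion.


SRM = 1.4922·MCU^0.6859;  EBC = SRM·1.97
SRM = 1.4922·7.3^0.6859 = 5.8342
EBC = 5.8342·1.97

11.4933 EBC


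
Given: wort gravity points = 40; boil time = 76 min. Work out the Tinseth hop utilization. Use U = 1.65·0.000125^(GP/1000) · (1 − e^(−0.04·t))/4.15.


bigness = 1.65·0.000125^(40/1000) = 1.1518
boil_factor = (1 − e^(−0.04·76))/4.15 = 0.2294
U = 1.1518 · 0.2294

0.2643


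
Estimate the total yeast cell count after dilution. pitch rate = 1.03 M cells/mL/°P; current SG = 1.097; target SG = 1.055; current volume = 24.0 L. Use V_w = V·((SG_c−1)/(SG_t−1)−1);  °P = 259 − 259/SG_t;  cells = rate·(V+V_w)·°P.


V_w = 24.0·((1.097−1)/(1.055−1)−1) = 18.3273
V_final = 24.0 + 18.3273 = 42.3273
°P = 259 − 259/1.055 = 13.5024
cells = 1.03·42.3273·13.5024

588.6640 billion cells


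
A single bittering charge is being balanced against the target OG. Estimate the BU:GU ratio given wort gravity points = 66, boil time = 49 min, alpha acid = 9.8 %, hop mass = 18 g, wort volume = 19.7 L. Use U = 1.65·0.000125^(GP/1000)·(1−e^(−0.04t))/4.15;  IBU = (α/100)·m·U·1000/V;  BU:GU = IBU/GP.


U = 1.65·0.000125^(66/1000)·(1−e^(−0.04·49))/4.15 = 0.1888
IBU = (9.8/100)·18·0.1888·1000/19.7 = 16.9016
BU:GU = 16.9016/66

0.2561


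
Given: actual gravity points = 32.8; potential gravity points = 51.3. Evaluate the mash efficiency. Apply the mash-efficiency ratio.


efficiency = actual / potential × 100
efficiency = 32.8 / 51.3 × 100

63.9376 %


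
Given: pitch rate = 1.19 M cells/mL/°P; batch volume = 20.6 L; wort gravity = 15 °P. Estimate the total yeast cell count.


cells (billions) = rate · V_L · °P
cells = 1.19 · 20.6 · 15

367.7100 billion cells


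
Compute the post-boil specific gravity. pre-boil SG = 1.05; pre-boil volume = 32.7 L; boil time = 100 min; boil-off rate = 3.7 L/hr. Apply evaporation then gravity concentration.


V_post = V_pre − rate·(t/60);  SG_post = 1 + (SG_pre−1)·V_pre/V_post
V_post = 32.7 − 3.7·(100/60) = 26.5333
SG_post = 1 + (1.05 − 1)·32.7/26.5333

1.0616


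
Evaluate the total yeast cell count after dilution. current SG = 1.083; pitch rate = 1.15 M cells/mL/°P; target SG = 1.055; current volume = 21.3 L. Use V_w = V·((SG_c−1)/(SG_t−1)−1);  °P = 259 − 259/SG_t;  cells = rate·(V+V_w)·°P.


V_w = 21.3·((1.083−1)/(1.055−1)−1) = 10.8436
V_final = 21.3 + 10.8436 = 32.1436
°P = 259 − 259/1.055 = 13.5024
cells = 1.15·32.1436·13.5024

499.1175 billion cells


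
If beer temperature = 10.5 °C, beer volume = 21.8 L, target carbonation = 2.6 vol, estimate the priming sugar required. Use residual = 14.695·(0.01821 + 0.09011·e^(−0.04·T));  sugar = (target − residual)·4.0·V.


residual = 14.695·(0.01821 + 0.09011·e^(−0.04·10.5)) = 1.1376
sugar = (2.6 − 1.1376)·4.0·21.8

127.5182 g


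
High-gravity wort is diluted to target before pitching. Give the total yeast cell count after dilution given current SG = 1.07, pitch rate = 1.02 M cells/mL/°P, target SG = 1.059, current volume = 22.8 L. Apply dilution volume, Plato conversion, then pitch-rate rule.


V_w = V·((SG_c−1)/(SG_t−1)−1);  °P = 259 − 259/SG_t;  cells = rate·(V+V_w)·°P
V_w = 22.8·((1.07−1)/(1.059−1)−1) = 4.2508
V_final = 22.8 + 4.2508 = 27.0508
°P = 259 − 259/1.059 = 14.4297
cells = 1.02·27.0508·14.4297

398.1410 billion cells


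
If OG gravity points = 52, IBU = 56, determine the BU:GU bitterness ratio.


BU:GU = IBU / OG_points
BU:GU = 56 / 52

1.0769


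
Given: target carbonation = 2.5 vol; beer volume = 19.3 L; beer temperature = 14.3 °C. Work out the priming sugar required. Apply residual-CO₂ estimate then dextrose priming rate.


residual = 14.695·(0.01821 + 0.09011·e^(−0.04·T));  sugar = (target − residual)·4.0·V
residual = 14.695·(0.01821 + 0.09011·e^(−0.04·14.3)) = 1.0149
sugar = (2.5 − 1.0149)·4.0·19.3

114.6459 g


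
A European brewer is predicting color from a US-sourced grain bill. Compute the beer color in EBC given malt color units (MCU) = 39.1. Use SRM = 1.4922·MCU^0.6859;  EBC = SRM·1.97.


SRM = 1.4922·39.1^0.6859 = 18.4460
EBC = 18.4460·1.97

36.3385 EBC


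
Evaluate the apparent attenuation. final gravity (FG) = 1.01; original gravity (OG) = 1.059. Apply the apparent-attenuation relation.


AA = (OG − FG)/(OG − 1) · 100
AA = (1.059 − 1.01)/(1.059 − 1) · 100

83.0508 %


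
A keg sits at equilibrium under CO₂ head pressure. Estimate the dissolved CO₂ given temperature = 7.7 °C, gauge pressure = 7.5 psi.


vols = (P + 14.695)·(0.01821 + 0.09011·e^(−0.04·T))
vols = (7.5 + 14.695)·(0.01821 + 0.09011·e^(−0.04·7.7))

1.8740 volumes


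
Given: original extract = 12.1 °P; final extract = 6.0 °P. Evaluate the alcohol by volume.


SG = 259/(259 − P);  ABV = (OG − FG)·131.25
OG = 259/(259 − 12.1) = 1.0490
FG = 259/(259 − 6.0) = 1.0237
ABV = (1.0490 − 1.0237)·131.25

3.3196 % ABV


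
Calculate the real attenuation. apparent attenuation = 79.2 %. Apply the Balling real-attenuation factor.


RA = AA · 0.8192
RA = 79.2 · 0.8192

64.8806 %


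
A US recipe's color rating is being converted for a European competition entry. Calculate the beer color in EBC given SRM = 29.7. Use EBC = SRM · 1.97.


EBC = 29.7 · 1.97

58.5090 EBC


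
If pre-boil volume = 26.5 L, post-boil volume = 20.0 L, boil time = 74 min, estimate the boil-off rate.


rate = (V_pre − V_post) / (t_min/60)
rate = (26.5 − 20.0) / (74/60)

5.2703 L/hr


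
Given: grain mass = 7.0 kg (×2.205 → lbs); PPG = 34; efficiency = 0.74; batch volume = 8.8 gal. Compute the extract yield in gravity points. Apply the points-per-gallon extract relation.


points = lbs × PPG × eff / vol
lbs = 7.0 × 2.205 = 15.4350
points = 15.4350 × 34 × 0.74 / 8.8

44.1301 points


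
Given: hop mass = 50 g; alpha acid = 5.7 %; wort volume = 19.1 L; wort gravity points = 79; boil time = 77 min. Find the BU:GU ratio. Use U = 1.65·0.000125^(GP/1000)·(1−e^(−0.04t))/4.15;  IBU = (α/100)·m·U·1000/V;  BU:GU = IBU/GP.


U = 1.65·0.000125^(79/1000)·(1−e^(−0.04·77))/4.15 = 0.1865
IBU = (5.7/100)·50·0.1865·1000/19.1 = 27.8272
BU:GU = 27.8272/79

0.3522


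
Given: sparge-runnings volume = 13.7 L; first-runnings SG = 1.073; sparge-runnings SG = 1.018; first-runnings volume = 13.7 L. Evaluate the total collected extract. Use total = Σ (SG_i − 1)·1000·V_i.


first = (1.073 − 1)·1000·13.7 = 1000.1000
sparge = (1.018 − 1)·1000·13.7 = 246.6000
total = 1000.1000 + 246.6000

1246.7000 gravity·L


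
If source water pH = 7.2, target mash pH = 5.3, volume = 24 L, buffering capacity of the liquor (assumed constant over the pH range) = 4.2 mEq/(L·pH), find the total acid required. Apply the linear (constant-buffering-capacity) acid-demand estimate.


acid = buffering capacity · (pH_source − pH_target) · V
acid = 4.2 · (7.2 − 5.3) · 24

191.5200 mEq


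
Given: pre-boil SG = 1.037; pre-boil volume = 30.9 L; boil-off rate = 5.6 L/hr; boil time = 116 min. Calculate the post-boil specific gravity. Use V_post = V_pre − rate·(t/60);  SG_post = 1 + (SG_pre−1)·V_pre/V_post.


V_post = 30.9 − 5.6·(116/60) = 20.0733
SG_post = 1 + (1.037 − 1)·30.9/20.0733

1.0570


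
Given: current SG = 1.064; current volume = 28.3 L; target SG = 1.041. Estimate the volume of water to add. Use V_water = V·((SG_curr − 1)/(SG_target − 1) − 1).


V_water = 28.3·((1.064 − 1)/(1.041 − 1) − 1)

15.8756 L


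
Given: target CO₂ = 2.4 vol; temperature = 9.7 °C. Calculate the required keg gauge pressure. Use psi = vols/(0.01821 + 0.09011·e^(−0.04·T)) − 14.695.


psi = 2.4/(0.01821 + 0.09011·e^(−0.04·9.7)) − 14.695

15.5539 psi


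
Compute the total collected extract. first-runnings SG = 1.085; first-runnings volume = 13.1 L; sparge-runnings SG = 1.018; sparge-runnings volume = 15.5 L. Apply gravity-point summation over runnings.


total = Σ (SG_i − 1)·1000·V_i
first = (1.085 − 1)·1000·13.1 = 1113.5000
sparge = (1.018 − 1)·1000·15.5 = 279.0000
total = 1113.5000 + 279.0000

1392.5000 gravity·L


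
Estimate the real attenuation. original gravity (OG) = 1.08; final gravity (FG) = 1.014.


AA = (OG−FG)/(OG−1)·100;  RA = AA·0.8192
AA = (1.08 − 1.014)/(1.08 − 1)·100 = 82.5000
RA = 82.5000·0.8192

67.5840 %


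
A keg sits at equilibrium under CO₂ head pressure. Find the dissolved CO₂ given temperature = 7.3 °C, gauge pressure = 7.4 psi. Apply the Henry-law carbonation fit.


vols = (P + 14.695)·(0.01821 + 0.09011·e^(−0.04·T))
vols = (7.4 + 14.695)·(0.01821 + 0.09011·e^(−0.04·7.3))

1.8892 volumes


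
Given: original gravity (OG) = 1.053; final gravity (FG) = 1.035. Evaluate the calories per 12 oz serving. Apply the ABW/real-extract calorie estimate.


ABW = (OG−FG)·131.25·0.79/FG;  °P = 259 − 259/SG (for OG→OE and FG→AE);  RE = 0.1808·OE + 0.8192·AE;  Cal = (6.9·ABW + 4·(RE−0.1))·FG·3.55
ABW = (1.053 − 1.035)·131.25·0.79/1.035 = 1.8033
OE = 259 − 259/1.053 = 13.0361 °P
AE = 259 − 259/1.035 = 8.7585 °P
RE = 0.1808·13.0361 + 0.8192·8.7585 = 9.5319 °P
Cal = (6.9·1.8033 + 4·(9.5319−0.1))·1.035·3.55

184.3368 kcal


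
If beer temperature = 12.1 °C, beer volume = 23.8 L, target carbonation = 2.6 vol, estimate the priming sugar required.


residual = 14.695·(0.01821 + 0.09011·e^(−0.04·T));  sugar = (target − residual)·4.0·V
residual = 14.695·(0.01821 + 0.09011·e^(−0.04·12.1)) = 1.0837
sugar = (2.6 − 1.0837)·4.0·23.8

144.3520 g


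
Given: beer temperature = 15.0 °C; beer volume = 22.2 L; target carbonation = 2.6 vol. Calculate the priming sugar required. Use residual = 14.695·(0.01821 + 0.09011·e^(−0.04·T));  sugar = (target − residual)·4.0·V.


residual = 14.695·(0.01821 + 0.09011·e^(−0.04·15.0)) = 0.9943
sugar = (2.6 − 0.9943)·4.0·22.2

142.5849 g


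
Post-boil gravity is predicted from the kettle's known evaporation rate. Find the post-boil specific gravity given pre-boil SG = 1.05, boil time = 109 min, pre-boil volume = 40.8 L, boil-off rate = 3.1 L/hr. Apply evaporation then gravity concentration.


V_post = V_pre − rate·(t/60);  SG_post = 1 + (SG_pre−1)·V_pre/V_post
V_post = 40.8 − 3.1·(109/60) = 35.1683
SG_post = 1 + (1.05 − 1)·40.8/35.1683

1.0580


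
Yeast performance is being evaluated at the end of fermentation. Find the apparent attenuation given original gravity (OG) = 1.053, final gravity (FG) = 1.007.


AA = (OG − FG)/(OG − 1) · 100
AA = (1.053 − 1.007)/(1.053 − 1) · 100

86.7925 %


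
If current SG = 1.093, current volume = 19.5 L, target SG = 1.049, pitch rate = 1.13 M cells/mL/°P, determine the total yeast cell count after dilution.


V_w = V·((SG_c−1)/(SG_t−1)−1);  °P = 259 − 259/SG_t;  cells = rate·(V+V_w)·°P
V_w = 19.5·((1.093−1)/(1.049−1)−1) = 17.5102
V_final = 19.5 + 17.5102 = 37.0102
°P = 259 − 259/1.049 = 12.0982
cells = 1.13·37.0102·12.0982

505.9648 billion cells


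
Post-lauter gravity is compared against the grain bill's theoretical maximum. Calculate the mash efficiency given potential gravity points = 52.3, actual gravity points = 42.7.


efficiency = actual / potential × 100
efficiency = 42.7 / 52.3 × 100

81.6444 %


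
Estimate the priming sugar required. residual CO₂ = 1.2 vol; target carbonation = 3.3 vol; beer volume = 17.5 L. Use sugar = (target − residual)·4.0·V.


sugar = (3.3 − 1.2)·4.0·17.5

147.0000 g


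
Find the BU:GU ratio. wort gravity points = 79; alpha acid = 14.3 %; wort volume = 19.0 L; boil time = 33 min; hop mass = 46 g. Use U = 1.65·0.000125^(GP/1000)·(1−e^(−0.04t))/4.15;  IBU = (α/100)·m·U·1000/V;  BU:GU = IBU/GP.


U = 1.65·0.000125^(79/1000)·(1−e^(−0.04·33))/4.15 = 0.1433
IBU = (14.3/100)·46·0.1433·1000/19.0 = 49.5970
BU:GU = 49.5970/79

0.6278


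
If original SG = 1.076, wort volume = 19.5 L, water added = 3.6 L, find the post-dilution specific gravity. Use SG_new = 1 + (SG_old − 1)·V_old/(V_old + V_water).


pts = (1.076 − 1)·1000·19.5/(19.5 + 3.6) = 64.1558
SG_new = 1 + 64.1558/1000

1.0642


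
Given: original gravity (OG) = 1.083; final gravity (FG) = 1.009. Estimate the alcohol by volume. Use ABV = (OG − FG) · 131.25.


ABV = (1.083 − 1.009) · 131.25

9.7125 % ABV


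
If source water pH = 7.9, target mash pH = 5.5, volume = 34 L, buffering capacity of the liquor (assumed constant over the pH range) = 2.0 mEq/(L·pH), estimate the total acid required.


acid = buffering capacity · (pH_source − pH_target) · V
acid = 2.0 · (7.9 − 5.5) · 34

163.2000 mEq


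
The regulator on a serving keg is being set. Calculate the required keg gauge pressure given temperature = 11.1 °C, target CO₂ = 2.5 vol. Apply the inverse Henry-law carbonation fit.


psi = vols/(0.01821 + 0.09011·e^(−0.04·T)) − 14.695
psi = 2.5/(0.01821 + 0.09011·e^(−0.04·11.1)) − 14.695

18.1943 psi


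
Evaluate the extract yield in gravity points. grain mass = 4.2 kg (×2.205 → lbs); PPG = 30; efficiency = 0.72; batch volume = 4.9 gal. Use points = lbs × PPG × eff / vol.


lbs = 4.2 × 2.205 = 9.2610
points = 9.2610 × 30 × 0.72 / 4.9

40.8240 points


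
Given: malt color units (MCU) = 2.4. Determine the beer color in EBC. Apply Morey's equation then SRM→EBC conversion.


SRM = 1.4922·MCU^0.6859;  EBC = SRM·1.97
SRM = 1.4922·2.4^0.6859 = 2.7203
EBC = 2.7203·1.97

5.3590 EBC


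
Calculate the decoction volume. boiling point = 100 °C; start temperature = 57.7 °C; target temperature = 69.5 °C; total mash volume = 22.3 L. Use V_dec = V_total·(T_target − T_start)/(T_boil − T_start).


V_dec = 22.3·(69.5 − 57.7)/(100 − 57.7)

6.2208 L


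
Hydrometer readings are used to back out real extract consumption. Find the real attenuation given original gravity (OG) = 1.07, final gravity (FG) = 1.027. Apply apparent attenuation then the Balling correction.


AA = (OG−FG)/(OG−1)·100;  RA = AA·0.8192
AA = (1.07 − 1.027)/(1.07 − 1)·100 = 61.4286
RA = 61.4286·0.8192

50.3223 %


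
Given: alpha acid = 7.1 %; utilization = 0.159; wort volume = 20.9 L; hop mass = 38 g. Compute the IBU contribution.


IBU = (α/100)·mass·U·1000 / V
IBU = (7.1/100)·38·0.159·1000 / 20.9

20.5255 IBU


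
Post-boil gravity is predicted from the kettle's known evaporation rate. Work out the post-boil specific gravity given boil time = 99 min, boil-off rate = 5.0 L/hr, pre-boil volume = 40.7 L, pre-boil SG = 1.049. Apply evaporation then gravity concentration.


V_post = V_pre − rate·(t/60);  SG_post = 1 + (SG_pre−1)·V_pre/V_post
V_post = 40.7 − 5.0·(99/60) = 32.4500
SG_post = 1 + (1.049 − 1)·40.7/32.4500

1.0615


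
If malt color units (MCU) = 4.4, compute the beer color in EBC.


SRM = 1.4922·MCU^0.6859;  EBC = SRM·1.97
SRM = 1.4922·4.4^0.6859 = 4.1226
EBC = 4.1226·1.97

8.1215 EBC


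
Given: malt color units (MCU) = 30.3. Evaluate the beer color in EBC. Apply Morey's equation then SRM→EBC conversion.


SRM = 1.4922·MCU^0.6859;  EBC = SRM·1.97
SRM = 1.4922·30.3^0.6859 = 15.4863
EBC = 15.4863·1.97

30.5081 EBC


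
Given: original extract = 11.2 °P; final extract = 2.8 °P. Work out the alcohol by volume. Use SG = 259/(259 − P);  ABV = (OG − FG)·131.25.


OG = 259/(259 − 11.2) = 1.0452
FG = 259/(259 − 2.8) = 1.0109
ABV = (1.0452 − 1.0109)·131.25

4.4978 % ABV


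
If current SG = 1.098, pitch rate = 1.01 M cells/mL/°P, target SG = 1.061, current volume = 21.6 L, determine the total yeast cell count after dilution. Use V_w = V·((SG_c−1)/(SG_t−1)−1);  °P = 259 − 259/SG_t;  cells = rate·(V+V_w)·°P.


V_w = 21.6·((1.098−1)/(1.061−1)−1) = 13.1016
V_final = 21.6 + 13.1016 = 34.7016
°P = 259 − 259/1.061 = 14.8907
cells = 1.01·34.7016·14.8907

521.8979 billion cells


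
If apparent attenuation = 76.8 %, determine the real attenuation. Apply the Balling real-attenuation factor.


RA = AA · 0.8192
RA = 76.8 · 0.8192

62.9146 %


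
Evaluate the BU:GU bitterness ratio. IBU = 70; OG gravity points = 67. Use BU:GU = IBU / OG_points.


BU:GU = 70 / 67

1.0448


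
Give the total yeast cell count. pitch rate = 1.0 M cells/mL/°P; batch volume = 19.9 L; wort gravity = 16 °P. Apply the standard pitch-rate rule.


cells (billions) = rate · V_L · °P
cells = 1.0 · 19.9 · 16

318.4000 billion cells


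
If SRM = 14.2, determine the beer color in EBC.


EBC = SRM · 1.97
EBC = 14.2 · 1.97

27.9740 EBC


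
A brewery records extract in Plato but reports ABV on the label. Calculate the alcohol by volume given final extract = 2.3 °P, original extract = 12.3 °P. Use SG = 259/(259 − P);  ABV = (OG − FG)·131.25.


OG = 259/(259 − 12.3) = 1.0499
FG = 259/(259 − 2.3) = 1.0090
ABV = (1.0499 − 1.0090)·131.25

5.3679 % ABV


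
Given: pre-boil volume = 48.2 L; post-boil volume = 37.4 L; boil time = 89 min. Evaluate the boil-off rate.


rate = (V_pre − V_post) / (t_min/60)
rate = (48.2 − 37.4) / (89/60)

7.2809 L/hr


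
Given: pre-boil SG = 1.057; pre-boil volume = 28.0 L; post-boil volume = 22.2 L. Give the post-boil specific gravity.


SG_post = 1 + (SG_pre − 1)·V_pre/V_post
pts_pre = (1.057 − 1)·1000 = 57.0000
pts_post = 57.0000·28.0/22.2 = 71.8919
SG_post = 1 + 71.8919/1000

1.0719


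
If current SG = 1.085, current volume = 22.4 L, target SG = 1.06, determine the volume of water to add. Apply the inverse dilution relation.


V_water = V·((SG_curr − 1)/(SG_target − 1) − 1)
V_water = 22.4·((1.085 − 1)/(1.06 − 1) − 1)

9.3333 L


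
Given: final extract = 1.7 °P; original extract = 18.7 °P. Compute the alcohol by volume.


SG = 259/(259 − P);  ABV = (OG − FG)·131.25
OG = 259/(259 − 18.7) = 1.0778
FG = 259/(259 − 1.7) = 1.0066
ABV = (1.0778 − 1.0066)·131.25

9.3466 % ABV


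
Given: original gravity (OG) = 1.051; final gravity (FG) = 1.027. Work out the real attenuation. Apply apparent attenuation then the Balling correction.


AA = (OG−FG)/(OG−1)·100;  RA = AA·0.8192
AA = (1.051 − 1.027)/(1.051 − 1)·100 = 47.0588
RA = 47.0588·0.8192

38.5506 %


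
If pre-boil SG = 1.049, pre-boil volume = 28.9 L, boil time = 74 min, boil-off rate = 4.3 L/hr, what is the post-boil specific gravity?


V_post = V_pre − rate·(t/60);  SG_post = 1 + (SG_pre−1)·V_pre/V_post
V_post = 28.9 − 4.3·(74/60) = 23.5967
SG_post = 1 + (1.049 − 1)·28.9/23.5967

1.0600


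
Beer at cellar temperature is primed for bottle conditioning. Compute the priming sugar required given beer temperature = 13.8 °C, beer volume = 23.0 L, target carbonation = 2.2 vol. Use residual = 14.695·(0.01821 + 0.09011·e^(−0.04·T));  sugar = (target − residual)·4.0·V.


residual = 14.695·(0.01821 + 0.09011·e^(−0.04·13.8)) = 1.0300
sugar = (2.2 − 1.0300)·4.0·23.0

107.6357 g


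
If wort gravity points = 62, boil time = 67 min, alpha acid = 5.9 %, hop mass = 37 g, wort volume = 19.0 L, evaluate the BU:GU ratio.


U = 1.65·0.000125^(GP/1000)·(1−e^(−0.04t))/4.15;  IBU = (α/100)·m·U·1000/V;  BU:GU = IBU/GP
U = 1.65·0.000125^(62/1000)·(1−e^(−0.04·67))/4.15 = 0.2121
IBU = (5.9/100)·37·0.2121·1000/19.0 = 24.3724
BU:GU = 24.3724/62

0.3931


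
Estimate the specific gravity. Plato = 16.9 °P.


SG = 259/(259 − P)
SG = 259/(259 − 16.9)

1.0698


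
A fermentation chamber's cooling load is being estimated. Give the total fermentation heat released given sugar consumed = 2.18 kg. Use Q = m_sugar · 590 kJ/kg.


Q = 2.18 · 590

1286.2000 kJ


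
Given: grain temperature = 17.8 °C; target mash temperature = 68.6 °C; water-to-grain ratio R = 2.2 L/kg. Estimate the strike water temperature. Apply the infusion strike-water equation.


T_strike = (0.41/R)·(T_mash − T_grain) + T_mash
T_strike = (0.41/2.2)·(68.6 − 17.8) + 68.6

78.0673 °C


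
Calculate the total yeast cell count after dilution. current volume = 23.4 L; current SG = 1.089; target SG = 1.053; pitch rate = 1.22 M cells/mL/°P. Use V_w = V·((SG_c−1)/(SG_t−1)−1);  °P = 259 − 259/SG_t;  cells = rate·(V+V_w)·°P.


V_w = 23.4·((1.089−1)/(1.053−1)−1) = 15.8943
V_final = 23.4 + 15.8943 = 39.2943
°P = 259 − 259/1.053 = 13.0361
cells = 1.22·39.2943·13.0361

624.9382 billion cells


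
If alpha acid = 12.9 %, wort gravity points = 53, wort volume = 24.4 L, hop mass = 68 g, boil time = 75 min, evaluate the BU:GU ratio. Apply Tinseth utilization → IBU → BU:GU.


U = 1.65·0.000125^(GP/1000)·(1−e^(−0.04t))/4.15;  IBU = (α/100)·m·U·1000/V;  BU:GU = IBU/GP
U = 1.65·0.000125^(53/1000)·(1−e^(−0.04·75))/4.15 = 0.2346
IBU = (12.9/100)·68·0.2346·1000/24.4 = 84.3532
BU:GU = 84.3532/53

1.5916


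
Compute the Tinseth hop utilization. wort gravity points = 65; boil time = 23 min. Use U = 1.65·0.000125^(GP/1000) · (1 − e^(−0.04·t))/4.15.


bigness = 1.65·0.000125^(65/1000) = 0.9200
boil_factor = (1 − e^(−0.04·23))/4.15 = 0.1449
U = 0.9200 · 0.1449

0.1333


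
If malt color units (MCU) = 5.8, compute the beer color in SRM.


SRM = 1.4922 · MCU^0.6859
SRM = 1.4922 · 5.8^0.6859

4.9827 SRM


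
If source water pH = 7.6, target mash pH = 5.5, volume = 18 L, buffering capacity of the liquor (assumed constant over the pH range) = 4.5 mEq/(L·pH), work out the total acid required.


acid = buffering capacity · (pH_source − pH_target) · V
acid = 4.5 · (7.6 − 5.5) · 18

170.1000 mEq


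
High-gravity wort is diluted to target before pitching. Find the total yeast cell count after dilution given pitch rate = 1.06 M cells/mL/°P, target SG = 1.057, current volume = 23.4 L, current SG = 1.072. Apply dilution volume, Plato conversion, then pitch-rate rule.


V_w = V·((SG_c−1)/(SG_t−1)−1);  °P = 259 − 259/SG_t;  cells = rate·(V+V_w)·°P
V_w = 23.4·((1.072−1)/(1.057−1)−1) = 6.1579
V_final = 23.4 + 6.1579 = 29.5579
°P = 259 − 259/1.057 = 13.9669
cells = 1.06·29.5579·13.9669

437.6017 billion cells


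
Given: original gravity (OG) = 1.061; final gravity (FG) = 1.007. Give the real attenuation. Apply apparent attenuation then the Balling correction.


AA = (OG−FG)/(OG−1)·100;  RA = AA·0.8192
AA = (1.061 − 1.007)/(1.061 − 1)·100 = 88.5246
RA = 88.5246·0.8192

72.5193 %


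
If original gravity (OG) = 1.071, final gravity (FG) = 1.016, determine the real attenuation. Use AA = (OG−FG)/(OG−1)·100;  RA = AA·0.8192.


AA = (1.071 − 1.016)/(1.071 − 1)·100 = 77.4648
RA = 77.4648·0.8192

63.4592 %


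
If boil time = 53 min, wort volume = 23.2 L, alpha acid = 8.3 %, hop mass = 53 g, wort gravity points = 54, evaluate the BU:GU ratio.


U = 1.65·0.000125^(GP/1000)·(1−e^(−0.04t))/4.15;  IBU = (α/100)·m·U·1000/V;  BU:GU = IBU/GP
U = 1.65·0.000125^(54/1000)·(1−e^(−0.04·53))/4.15 = 0.2153
IBU = (8.3/100)·53·0.2153·1000/23.2 = 40.8321
BU:GU = 40.8321/54

0.7562


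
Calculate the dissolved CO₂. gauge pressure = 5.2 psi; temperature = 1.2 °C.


vols = (P + 14.695)·(0.01821 + 0.09011·e^(−0.04·T))
vols = (5.2 + 14.695)·(0.01821 + 0.09011·e^(−0.04·1.2))

2.0710 volumes


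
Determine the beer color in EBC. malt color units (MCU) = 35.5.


SRM = 1.4922·MCU^0.6859;  EBC = SRM·1.97
SRM = 1.4922·35.5^0.6859 = 17.2635
EBC = 17.2635·1.97

34.0091 EBC


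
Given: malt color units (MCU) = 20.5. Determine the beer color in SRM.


SRM = 1.4922 · MCU^0.6859
SRM = 1.4922 · 20.5^0.6859

11.8457 SRM


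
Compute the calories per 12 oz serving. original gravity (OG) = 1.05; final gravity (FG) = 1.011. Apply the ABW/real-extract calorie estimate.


ABW = (OG−FG)·131.25·0.79/FG;  °P = 259 − 259/SG (for OG→OE and FG→AE);  RE = 0.1808·OE + 0.8192·AE;  Cal = (6.9·ABW + 4·(RE−0.1))·FG·3.55
ABW = (1.05 − 1.011)·131.25·0.79/1.011 = 3.9998
OE = 259 − 259/1.05 = 12.3333 °P
AE = 259 − 259/1.011 = 2.8180 °P
RE = 0.1808·12.3333 + 0.8192·2.8180 = 4.5384 °P
Cal = (6.9·3.9998 + 4·(4.5384−0.1))·1.011·3.55

162.7714 kcal


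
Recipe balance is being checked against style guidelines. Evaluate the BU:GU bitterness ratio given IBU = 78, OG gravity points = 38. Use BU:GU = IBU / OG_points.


BU:GU = 78 / 38

2.0526


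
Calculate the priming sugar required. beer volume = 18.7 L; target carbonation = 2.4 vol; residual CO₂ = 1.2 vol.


sugar = (target − residual)·4.0·V
sugar = (2.4 − 1.2)·4.0·18.7

89.7600 g


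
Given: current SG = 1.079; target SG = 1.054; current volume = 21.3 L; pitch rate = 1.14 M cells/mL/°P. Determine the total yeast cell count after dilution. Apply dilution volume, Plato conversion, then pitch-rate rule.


V_w = V·((SG_c−1)/(SG_t−1)−1);  °P = 259 − 259/SG_t;  cells = rate·(V+V_w)·°P
V_w = 21.3·((1.079−1)/(1.054−1)−1) = 9.8611
V_final = 21.3 + 9.8611 = 31.1611
°P = 259 − 259/1.054 = 13.2694
cells = 1.14·31.1611·13.2694

471.3795 billion cells


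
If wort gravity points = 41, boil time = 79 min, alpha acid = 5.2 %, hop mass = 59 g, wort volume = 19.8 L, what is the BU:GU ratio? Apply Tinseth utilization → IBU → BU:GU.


U = 1.65·0.000125^(GP/1000)·(1−e^(−0.04t))/4.15;  IBU = (α/100)·m·U·1000/V;  BU:GU = IBU/GP
U = 1.65·0.000125^(41/1000)·(1−e^(−0.04·79))/4.15 = 0.2634
IBU = (5.2/100)·59·0.2634·1000/19.8 = 40.8105
BU:GU = 40.8105/41

0.9954


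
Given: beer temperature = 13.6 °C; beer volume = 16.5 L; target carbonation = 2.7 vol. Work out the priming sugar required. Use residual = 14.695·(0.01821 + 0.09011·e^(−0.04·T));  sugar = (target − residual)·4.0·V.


residual = 14.695·(0.01821 + 0.09011·e^(−0.04·13.6)) = 1.0362
sugar = (2.7 − 1.0362)·4.0·16.5

109.8127 g


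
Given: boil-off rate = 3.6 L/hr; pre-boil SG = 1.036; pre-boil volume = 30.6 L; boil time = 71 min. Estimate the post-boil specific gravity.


V_post = V_pre − rate·(t/60);  SG_post = 1 + (SG_pre−1)·V_pre/V_post
V_post = 30.6 − 3.6·(71/60) = 26.3400
SG_post = 1 + (1.036 − 1)·30.6/26.3400

1.0418


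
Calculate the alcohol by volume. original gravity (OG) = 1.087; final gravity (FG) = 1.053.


ABV = (OG − FG) · 131.25
ABV = (1.087 − 1.053) · 131.25

4.4625 % ABV


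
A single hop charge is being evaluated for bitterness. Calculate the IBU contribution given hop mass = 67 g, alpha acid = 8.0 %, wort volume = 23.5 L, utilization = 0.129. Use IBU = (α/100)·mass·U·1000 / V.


IBU = (8.0/100)·67·0.129·1000 / 23.5

29.4230 IBU


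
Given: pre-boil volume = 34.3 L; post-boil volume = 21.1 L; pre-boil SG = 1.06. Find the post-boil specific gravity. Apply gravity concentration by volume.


SG_post = 1 + (SG_pre − 1)·V_pre/V_post
pts_pre = (1.06 − 1)·1000 = 60.0000
pts_post = 60.0000·34.3/21.1 = 97.5355
SG_post = 1 + 97.5355/1000

1.0975


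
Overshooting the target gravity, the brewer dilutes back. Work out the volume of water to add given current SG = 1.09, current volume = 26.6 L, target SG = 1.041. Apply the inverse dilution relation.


V_water = V·((SG_curr − 1)/(SG_target − 1) − 1)
V_water = 26.6·((1.09 − 1)/(1.041 − 1) − 1)

31.7902 L


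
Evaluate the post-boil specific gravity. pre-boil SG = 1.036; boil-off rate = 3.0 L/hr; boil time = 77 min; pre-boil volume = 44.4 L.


V_post = V_pre − rate·(t/60);  SG_post = 1 + (SG_pre−1)·V_pre/V_post
V_post = 44.4 − 3.0·(77/60) = 40.5500
SG_post = 1 + (1.036 − 1)·44.4/40.5500

1.0394


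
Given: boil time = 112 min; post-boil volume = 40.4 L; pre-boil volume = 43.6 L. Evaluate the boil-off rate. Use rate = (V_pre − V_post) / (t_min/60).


rate = (43.6 − 40.4) / (112/60)

1.7143 L/hr


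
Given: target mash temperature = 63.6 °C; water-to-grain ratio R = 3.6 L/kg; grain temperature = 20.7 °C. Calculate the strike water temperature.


T_strike = (0.41/R)·(T_mash − T_grain) + T_mash
T_strike = (0.41/3.6)·(63.6 − 20.7) + 63.6

68.4858 °C


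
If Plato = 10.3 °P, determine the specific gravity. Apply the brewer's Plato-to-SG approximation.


SG = 259/(259 − P)
SG = 259/(259 − 10.3)

1.0414


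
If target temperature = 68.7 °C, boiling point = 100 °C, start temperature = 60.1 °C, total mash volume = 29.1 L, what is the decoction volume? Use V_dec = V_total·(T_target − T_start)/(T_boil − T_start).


V_dec = 29.1·(68.7 − 60.1)/(100 − 60.1)

6.2722 L


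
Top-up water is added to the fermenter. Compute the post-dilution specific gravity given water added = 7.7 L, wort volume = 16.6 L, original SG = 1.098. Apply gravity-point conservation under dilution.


SG_new = 1 + (SG_old − 1)·V_old/(V_old + V_water)
pts = (1.098 − 1)·1000·16.6/(16.6 + 7.7) = 66.9465
SG_new = 1 + 66.9465/1000

1.0669


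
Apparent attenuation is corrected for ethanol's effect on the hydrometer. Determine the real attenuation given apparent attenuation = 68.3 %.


RA = AA · 0.8192
RA = 68.3 · 0.8192

55.9514 %


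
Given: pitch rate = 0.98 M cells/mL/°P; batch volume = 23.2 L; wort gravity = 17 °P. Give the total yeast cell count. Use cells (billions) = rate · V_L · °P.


cells = 0.98 · 23.2 · 17

386.5120 billion cells


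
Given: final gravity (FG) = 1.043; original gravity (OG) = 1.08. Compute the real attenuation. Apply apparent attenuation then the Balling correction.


AA = (OG−FG)/(OG−1)·100;  RA = AA·0.8192
AA = (1.08 − 1.043)/(1.08 − 1)·100 = 46.2500
RA = 46.2500·0.8192

37.8880 %
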